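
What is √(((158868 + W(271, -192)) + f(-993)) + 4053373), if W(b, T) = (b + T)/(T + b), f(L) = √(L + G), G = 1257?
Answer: √(4212242 + 2*√66) ≈ 2052.4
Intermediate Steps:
f(L) = √(1257 + L) (f(L) = √(L + 1257) = √(1257 + L))
W(b, T) = 1 (W(b, T) = (T + b)/(T + b) = 1)
√(((158868 + W(271, -192)) + f(-993)) + 4053373) = √(((158868 + 1) + √(1257 - 993)) + 4053373) = √((158869 + √264) + 4053373) = √((158869 + 2*√66) + 4053373) = √(4212242 + 2*√66)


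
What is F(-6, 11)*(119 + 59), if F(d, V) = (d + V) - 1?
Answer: 712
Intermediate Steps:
F(d, V) = -1 + V + d (F(d, V) = (V + d) - 1 = -1 + V + d)
F(-6, 11)*(119 + 59) = (-1 + 11 - 6)*(119 + 59) = 4*178 = 712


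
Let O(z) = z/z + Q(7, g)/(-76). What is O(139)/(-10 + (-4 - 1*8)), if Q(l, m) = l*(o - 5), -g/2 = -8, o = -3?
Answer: -3/38 ≈ -0.078947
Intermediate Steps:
g = 16 (g = -2*(-8) = 16)
Q(l, m) = -8*l (Q(l, m) = l*(-3 - 5) = l*(-8) = -8*l)
O(z) = 33/19 (O(z) = z/z - 8*7/(-76) = 1 - 56*(-1/76) = 1 + 14/19 = 33/19)
O(139)/(-10 + (-4 - 1*8)) = (33/19)/(-10 + (-4 - 1*8)) = (33/19)/(-10 + (-4 - 8)) = (33/19)/(-10 - 12) = (33/19)/(-22) = -1/22*33/19 = -3/38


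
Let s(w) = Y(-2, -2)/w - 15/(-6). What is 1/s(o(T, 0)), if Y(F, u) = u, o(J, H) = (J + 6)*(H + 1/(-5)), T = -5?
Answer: 2/25 ≈ 0.080000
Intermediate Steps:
o(J, H) = (6 + J)*(-1/5 + H) (o(J, H) = (6 + J)*(H - 1/5) = (6 + J)*(-1/5 + H))
s(w) = 5/2 - 2/w (s(w) = -2/w - 15/(-6) = -2/w - 15*(-1/6) = -2/w + 5/2 = 5/2 - 2/w)
1/s(o(T, 0)) = 1/(5/2 - 2/(-6/5 + 6*0 - 1/5*(-5) + 0*(-5))) = 1/(5/2 - 2/(-6/5 + 0 + 1 + 0)) = 1/(5/2 - 2/(-1/5)) = 1/(5/2 - 2*(-5)) = 1/(5/2 + 10) = 1/(25/2) = 2/25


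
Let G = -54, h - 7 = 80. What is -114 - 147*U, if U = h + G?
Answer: -4965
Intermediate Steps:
h = 87 (h = 7 + 80 = 87)
U = 33 (U = 87 - 54 = 33)
-114 - 147*U = -114 - 147*33 = -114 - 4851 = -4965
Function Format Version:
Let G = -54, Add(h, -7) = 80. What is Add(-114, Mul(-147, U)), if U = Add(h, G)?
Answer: -4965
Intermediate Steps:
h = 87 (h = Add(7, 80) = 87)
U = 33 (U = Add(87, -54) = 33)
Add(-114, Mul(-147, U)) = Add(-114, Mul(-147, 33)) = Add(-114, -4851) = -4965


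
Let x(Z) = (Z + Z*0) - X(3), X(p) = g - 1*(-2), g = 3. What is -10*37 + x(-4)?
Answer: -379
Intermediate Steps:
X(p) = 5 (X(p) = 3 - 1*(-2) = 3 + 2 = 5)
x(Z) = -5 + Z (x(Z) = (Z + Z*0) - 1*5 = (Z + 0) - 5 = Z - 5 = -5 + Z)
-10*37 + x(-4) = -10*37 + (-5 - 4) = -370 - 9 = -379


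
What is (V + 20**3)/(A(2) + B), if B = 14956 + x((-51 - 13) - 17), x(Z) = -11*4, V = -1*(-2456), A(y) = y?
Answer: 5228/7457 ≈ 0.70109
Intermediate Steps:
V = 2456
x(Z) = -44
B = 14912 (B = 14956 - 44 = 14912)
(V + 20**3)/(A(2) + B) = (2456 + 20**3)/(2 + 14912) = (2456 + 8000)/14914 = 10456*(1/14914) = 5228/7457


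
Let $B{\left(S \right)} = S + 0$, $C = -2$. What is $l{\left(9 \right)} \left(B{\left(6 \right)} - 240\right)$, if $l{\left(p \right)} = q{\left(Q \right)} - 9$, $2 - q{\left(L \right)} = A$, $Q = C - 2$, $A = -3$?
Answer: $936$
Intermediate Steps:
$B{\left(S \right)} = S$
$Q = -4$ ($Q = -2 - 2 = -4$)
$q{\left(L \right)} = 5$ ($q{\left(L \right)} = 2 - -3 = 2 + 3 = 5$)
$l{\left(p \right)} = -4$ ($l{\left(p \right)} = 5 - 9 = -4$)
$l{\left(9 \right)} \left(B{\left(6 \right)} - 240\right) = - 4 \left(6 - 240\right) = \left(-4\right) \left(-234\right) = 936$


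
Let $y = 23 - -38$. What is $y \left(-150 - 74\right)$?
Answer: $-13664$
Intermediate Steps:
$y = 61$ ($y = 23 + 38 = 61$)
$y \left(-150 - 74\right) = 61 \left(-150 - 74\right) = 61 \left(-224\right) = -13664$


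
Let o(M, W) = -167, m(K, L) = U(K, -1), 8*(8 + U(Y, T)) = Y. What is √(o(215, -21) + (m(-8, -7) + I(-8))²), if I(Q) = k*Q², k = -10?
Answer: √421034 ≈ 648.87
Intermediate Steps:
U(Y, T) = -8 + Y/8
m(K, L) = -8 + K/8
I(Q) = -10*Q²
√(o(215, -21) + (m(-8, -7) + I(-8))²) = √(-167 + ((-8 + (⅛)*(-8)) - 10*(-8)²)²) = √(-167 + ((-8 - 1) - 10*64)²) = √(-167 + (-9 - 640)²) = √(-167 + (-649)²) = √(-167 + 421201) = √421034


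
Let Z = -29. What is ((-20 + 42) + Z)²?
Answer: 49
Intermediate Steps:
((-20 + 42) + Z)² = ((-20 + 42) - 29)² = (22 - 29)² = (-7)² = 49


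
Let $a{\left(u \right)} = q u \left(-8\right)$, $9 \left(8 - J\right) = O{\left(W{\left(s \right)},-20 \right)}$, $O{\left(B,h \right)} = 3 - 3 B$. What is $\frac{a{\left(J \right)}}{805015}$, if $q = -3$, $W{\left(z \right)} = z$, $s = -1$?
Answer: $\frac{176}{805015} \approx 0.00021863$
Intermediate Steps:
$J = \frac{22}{3}$ ($J = 8 - \frac{3 - -3}{9} = 8 - \frac{3 + 3}{9} = 8 - \frac{2}{3} = \frac{22}{3} \approx 7.3333$)
$a{\left(u \right)} = 24 u$ ($a{\left(u \right)} = - 3 u \left(-8\right) = 24 u$)
$\frac{a{\left(J \right)}}{805015} = \frac{24 \cdot \frac{22}{3}}{805015} = 176 \cdot \frac{1}{805015} = \frac{176}{805015}$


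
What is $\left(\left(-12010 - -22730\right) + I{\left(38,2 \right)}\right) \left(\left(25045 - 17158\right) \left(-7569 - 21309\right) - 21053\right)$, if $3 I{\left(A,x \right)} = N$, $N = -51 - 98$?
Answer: $- \frac{7291524448229}{3} \approx -2.4305 \cdot 10^{12}$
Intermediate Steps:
$N = -149$ ($N = -51 - 98 = -149$)
$I{\left(A,x \right)} = - \frac{149}{3}$ ($I{\left(A,x \right)} = \frac{1}{3} \left(-149\right) = - \frac{149}{3}$)
$\left(\left(-12010 - -22730\right) + I{\left(38,2 \right)}\right) \left(\left(25045 - 17158\right) \left(-7569 - 21309\right) - 21053\right) = \left(\left(-12010 - -22730\right) - \frac{149}{3}\right) \left(\left(25045 - 17158\right) \left(-7569 - 21309\right) - 21053\right) = \left(\left(-12010 + 22730\right) - \frac{149}{3}\right) \left(7887 \left(-28878\right) - 21053\right) = \left(10720 - \frac{149}{3}\right) \left(-227760786 - 21053\right) = \frac{32011}{3} \left(-227781839\right) = - \frac{7291524448229}{3}$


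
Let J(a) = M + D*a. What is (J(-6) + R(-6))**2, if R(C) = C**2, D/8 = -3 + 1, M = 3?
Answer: 18225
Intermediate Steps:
D = -16 (D = 8*(-3 + 1) = 8*(-2) = -16)
J(a) = 3 - 16*a
(J(-6) + R(-6))**2 = ((3 - 16*(-6)) + (-6)**2)**2 = ((3 + 96) + 36)**2 = (99 + 36)**2 = 135**2 = 18225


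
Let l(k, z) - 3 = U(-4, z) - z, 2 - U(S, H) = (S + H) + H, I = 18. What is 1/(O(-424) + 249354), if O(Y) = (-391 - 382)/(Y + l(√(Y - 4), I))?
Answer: 469/116947799 ≈ 4.0103e-6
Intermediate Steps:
U(S, H) = 2 - S - 2*H (U(S, H) = 2 - ((S + H) + H) = 2 - ((H + S) + H) = 2 - (S + 2*H) = 2 + (-S - 2*H) = 2 - S - 2*H)
l(k, z) = 9 - 3*z (l(k, z) = 3 + ((2 - 1*(-4) - 2*z) - z) = 3 + ((2 + 4 - 2*z) - z) = 3 + ((6 - 2*z) - z) = 3 + (6 - 3*z) = 9 - 3*z)
O(Y) = -773/(-45 + Y) (O(Y) = (-391 - 382)/(Y + (9 - 3*18)) = -773/(Y + (9 - 54)) = -773/(Y - 45) = -773/(-45 + Y))
1/(O(-424) + 249354) = 1/(-773/(-45 - 424) + 249354) = 1/(-773/(-469) + 249354) = 1/(-773*(-1/469) + 249354) = 1/(773/469 + 249354) = 1/(116947799/469) = 469/116947799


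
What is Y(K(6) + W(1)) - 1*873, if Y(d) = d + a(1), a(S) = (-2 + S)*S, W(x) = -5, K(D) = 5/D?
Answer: -5269/6 ≈ -878.17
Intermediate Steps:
a(S) = S*(-2 + S)
Y(d) = -1 + d (Y(d) = d + 1*(-2 + 1) = d + 1*(-1) = d - 1 = -1 + d)
Y(K(6) + W(1)) - 1*873 = (-1 + (5/6 - 5)) - 1*873 = (-1 + (5*(⅙) - 5)) - 873 = (-1 + (⅚ - 5)) - 873 = (-1 - 25/6) - 873 = -31/6 - 873 = -5269/6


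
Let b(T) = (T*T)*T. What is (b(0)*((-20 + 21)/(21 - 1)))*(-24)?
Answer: 0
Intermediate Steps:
b(T) = T³ (b(T) = T²*T = T³)
(b(0)*((-20 + 21)/(21 - 1)))*(-24) = (0³*((-20 + 21)/(21 - 1)))*(-24) = (0*(1/20))*(-24) = 0*(-24) = 0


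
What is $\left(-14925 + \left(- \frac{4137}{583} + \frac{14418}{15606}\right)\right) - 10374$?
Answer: $- \frac{4263592545}{168487} \approx -25305.0$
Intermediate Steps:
$\left(-14925 + \left(- \frac{4137}{583} + \frac{14418}{15606}\right)\right) - 10374 = \left(-14925 + \left(\left(-4137\right) \frac{1}{583} + 14418 \cdot \frac{1}{15606}\right)\right) - 10374 = \left(-14925 + \left(- \frac{4137}{583} + \frac{267}{289}\right)\right) - 10374 = \left(-14925 - \frac{1039932}{168487}\right) - 10374 = - \frac{2515708407}{168487} - 10374 = - \frac{4263592545}{168487}$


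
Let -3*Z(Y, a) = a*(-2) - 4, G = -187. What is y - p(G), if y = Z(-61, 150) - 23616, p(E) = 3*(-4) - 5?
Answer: -70493/3 ≈ -23498.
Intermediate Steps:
Z(Y, a) = 4/3 + 2*a/3 (Z(Y, a) = -(a*(-2) - 4)/3 = -(-2*a - 4)/3 = -(-4 - 2*a)/3 = 4/3 + 2*a/3)
p(E) = -17 (p(E) = -12 - 5 = -17)
y = -70544/3 (y = (4/3 + (⅔)*150) - 23616 = (4/3 + 100) - 23616 = 304/3 - 23616 = -70544/3 ≈ -23515.)
y - p(G) = -70544/3 - 1*(-17) = -70544/3 + 17 = -70493/3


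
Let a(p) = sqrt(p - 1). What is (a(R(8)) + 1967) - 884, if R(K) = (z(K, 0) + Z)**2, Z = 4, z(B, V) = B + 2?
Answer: 1083 + sqrt(195) ≈ 1097.0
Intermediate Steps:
z(B, V) = 2 + B
R(K) = (6 + K)**2 (R(K) = ((2 + K) + 4)**2 = (6 + K)**2)
a(p) = sqrt(-1 + p)
(a(R(8)) + 1967) - 884 = (sqrt(-1 + (6 + 8)**2) + 1967) - 884 = (sqrt(-1 + 14**2) + 1967) - 884 = (sqrt(-1 + 196) + 1967) - 884 = (sqrt(195) + 1967) - 884 = (1967 + sqrt(195)) - 884 = 1083 + sqrt(195)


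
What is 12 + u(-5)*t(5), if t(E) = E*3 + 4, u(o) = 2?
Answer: 50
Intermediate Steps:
t(E) = 4 + 3*E (t(E) = 3*E + 4 = 4 + 3*E)
12 + u(-5)*t(5) = 12 + 2*(4 + 3*5) = 12 + 2*(4 + 15) = 12 + 2*19 = 12 + 38 = 50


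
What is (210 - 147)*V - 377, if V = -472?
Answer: -30113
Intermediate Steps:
(210 - 147)*V - 377 = (210 - 147)*(-472) - 377 = 63*(-472) - 377 = -29736 - 377 = -30113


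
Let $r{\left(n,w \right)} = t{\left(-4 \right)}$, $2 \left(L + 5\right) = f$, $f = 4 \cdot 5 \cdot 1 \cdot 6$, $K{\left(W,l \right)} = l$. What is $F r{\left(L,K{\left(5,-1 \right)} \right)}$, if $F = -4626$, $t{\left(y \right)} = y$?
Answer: $18504$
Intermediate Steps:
$f = 120$ ($f = 20 \cdot 1 \cdot 6 = 20 \cdot 6 = 120$)
$L = 55$ ($L = -5 + \frac{1}{2} \cdot 120 = -5 + 60 = 55$)
$r{\left(n,w \right)} = -4$
$F r{\left(L,K{\left(5,-1 \right)} \right)} = \left(-4626\right) \left(-4\right) = 18504$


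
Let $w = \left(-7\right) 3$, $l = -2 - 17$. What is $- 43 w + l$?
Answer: $884$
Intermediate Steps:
$l = -19$
$w = -21$
$- 43 w + l = \left(-43\right) \left(-21\right) - 19 = 903 - 19 = 884$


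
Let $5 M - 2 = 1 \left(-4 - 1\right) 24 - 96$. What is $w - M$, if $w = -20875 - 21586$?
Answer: $- \frac{212091}{5} \approx -42418.0$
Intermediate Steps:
$M = - \frac{214}{5}$ ($M = \frac{2}{5} + \frac{1 \left(-4 - 1\right) 24 - 96}{5} = \frac{2}{5} + \frac{1 \left(-5\right) 24 - 96}{5} = \frac{2}{5} + \frac{\left(-5\right) 24 - 96}{5} = \frac{2}{5} + \frac{-120 - 96}{5} = \frac{2}{5} + \frac{1}{5} \left(-216\right) = \frac{2}{5} - \frac{216}{5} = - \frac{214}{5} \approx -42.8$)
$w = -42461$ ($w = -20875 - 21586 = -42461$)
$w - M = -42461 - - \frac{214}{5} = -42461 + \frac{214}{5} = - \frac{212091}{5}$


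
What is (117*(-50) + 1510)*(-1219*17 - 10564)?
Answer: 135785580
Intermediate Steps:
(117*(-50) + 1510)*(-1219*17 - 10564) = (-5850 + 1510)*(-20723 - 10564) = -4340*(-31287) = 135785580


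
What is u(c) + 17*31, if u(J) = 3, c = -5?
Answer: 530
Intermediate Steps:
u(c) + 17*31 = 3 + 17*31 = 3 + 527 = 530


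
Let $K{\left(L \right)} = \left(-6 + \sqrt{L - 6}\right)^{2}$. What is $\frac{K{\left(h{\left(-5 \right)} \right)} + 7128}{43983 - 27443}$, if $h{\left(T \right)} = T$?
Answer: $\frac{7153}{16540} - \frac{3 i \sqrt{11}}{4135} \approx 0.43247 - 0.0024063 i$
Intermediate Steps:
$K{\left(L \right)} = \left(-6 + \sqrt{-6 + L}\right)^{2}$
$\frac{K{\left(h{\left(-5 \right)} \right)} + 7128}{43983 - 27443} = \frac{\left(-6 + \sqrt{-6 - 5}\right)^{2} + 7128}{43983 - 27443} = \frac{\left(-6 + \sqrt{-11}\right)^{2} + 7128}{16540} = \left(\left(-6 + i \sqrt{11}\right)^{2} + 7128\right) \frac{1}{16540} = \left(7128 + \left(-6 + i \sqrt{11}\right)^{2}\right) \frac{1}{16540} = \frac{1782}{4135} + \frac{\left(-6 + i \sqrt{11}\right)^{2}}{16540}$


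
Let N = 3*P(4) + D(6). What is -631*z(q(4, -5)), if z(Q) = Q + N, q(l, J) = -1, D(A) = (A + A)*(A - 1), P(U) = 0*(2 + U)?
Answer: -37229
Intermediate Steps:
P(U) = 0
D(A) = 2*A*(-1 + A) (D(A) = (2*A)*(-1 + A) = 2*A*(-1 + A))
N = 60 (N = 3*0 + 2*6*(-1 + 6) = 0 + 2*6*5 = 0 + 60 = 60)
z(Q) = 60 + Q (z(Q) = Q + 60 = 60 + Q)
-631*z(q(4, -5)) = -631*(60 - 1) = -631*59 = -37229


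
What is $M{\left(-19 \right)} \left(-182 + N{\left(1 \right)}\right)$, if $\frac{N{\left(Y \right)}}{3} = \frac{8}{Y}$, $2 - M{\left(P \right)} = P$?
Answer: $-3318$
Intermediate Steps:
$M{\left(P \right)} = 2 - P$
$N{\left(Y \right)} = \frac{24}{Y}$ ($N{\left(Y \right)} = 3 \frac{8}{Y} = \frac{24}{Y}$)
$M{\left(-19 \right)} \left(-182 + N{\left(1 \right)}\right) = \left(2 - -19\right) \left(-182 + \frac{24}{1}\right) = \left(2 + 19\right) \left(-182 + 24 \cdot 1\right) = 21 \left(-182 + 24\right) = 21 \left(-158\right) = -3318$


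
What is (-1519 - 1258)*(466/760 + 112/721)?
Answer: -83529383/39140 ≈ -2134.1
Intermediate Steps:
(-1519 - 1258)*(466/760 + 112/721) = -2777*(466*(1/760) + 112*(1/721)) = -2777*(233/380 + 16/103) = -2777*30079/39140 = -83529383/39140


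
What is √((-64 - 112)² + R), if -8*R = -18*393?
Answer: √127441/2 ≈ 178.49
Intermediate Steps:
R = 3537/4 (R = -(-9)*393/4 = -⅛*(-7074) = 3537/4 ≈ 884.25)
√((-64 - 112)² + R) = √((-64 - 112)² + 3537/4) = √((-176)² + 3537/4) = √(30976 + 3537/4) = √(127441/4) = √127441/2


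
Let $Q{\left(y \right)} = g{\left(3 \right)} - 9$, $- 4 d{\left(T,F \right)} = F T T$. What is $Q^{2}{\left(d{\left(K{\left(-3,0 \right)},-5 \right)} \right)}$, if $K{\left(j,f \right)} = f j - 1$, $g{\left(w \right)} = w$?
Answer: $36$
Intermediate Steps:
$K{\left(j,f \right)} = -1 + f j$
$d{\left(T,F \right)} = - \frac{F T^{2}}{4}$ ($d{\left(T,F \right)} = - \frac{F T T}{4} = - \frac{F T^{2}}{4}$)
$Q{\left(y \right)} = -6$ ($Q{\left(y \right)} = 3 - 9 = -6$)
$Q^{2}{\left(d{\left(K{\left(-3,0 \right)},-5 \right)} \right)} = \left(-6\right)^{2} = 36$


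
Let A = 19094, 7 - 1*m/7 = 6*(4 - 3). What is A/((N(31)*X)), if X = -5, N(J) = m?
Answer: -19094/35 ≈ -545.54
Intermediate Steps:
m = 7 (m = 49 - 42*(4 - 3) = 49 - 42 = 7)
N(J) = 7
A/((N(31)*X)) = 19094/((7*(-5))) = 19094/(-35) = 19094*(-1/35) = -19094/35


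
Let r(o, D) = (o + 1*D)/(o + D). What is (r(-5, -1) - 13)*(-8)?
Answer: 96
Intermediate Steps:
r(o, D) = 1 (r(o, D) = (o + D)/(D + o) = (D + o)/(D + o) = 1)
(r(-5, -1) - 13)*(-8) = (1 - 13)*(-8) = -12*(-8) = 96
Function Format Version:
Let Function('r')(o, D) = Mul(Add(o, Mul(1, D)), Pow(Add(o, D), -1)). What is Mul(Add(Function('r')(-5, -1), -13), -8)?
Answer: 96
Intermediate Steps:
Function('r')(o, D) = 1 (Function('r')(o, D) = Mul(Add(o, D), Pow(Add(D, o), -1)) = Mul(Add(D, o), Pow(Add(D, o), -1)) = 1)
Mul(Add(Function('r')(-5, -1), -13), -8) = Mul(Add(1, -13), -8) = Mul(-12, -8) = 96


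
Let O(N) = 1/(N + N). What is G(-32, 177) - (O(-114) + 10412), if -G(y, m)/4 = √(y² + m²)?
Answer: -2373935/228 - 4*√32353 ≈ -11131.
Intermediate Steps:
O(N) = 1/(2*N)
G(y, m) = -4*√(m² + y²) (G(y, m) = -4*√(y² + m²) = -4*√(m² + y²))
G(-32, 177) - (O(-114) + 10412) = -4*√(177² + (-32)²) - ((½)/(-114) + 10412) = -4*√(31329 + 1024) - ((½)*(-1/114) + 10412) = -4*√32353 - (-1/228 + 10412) = -4*√32353 - 1*2373935/228 = -4*√32353 - 2373935/228 = -2373935/228 - 4*√32353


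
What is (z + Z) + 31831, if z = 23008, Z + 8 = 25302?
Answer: 80133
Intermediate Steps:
Z = 25294 (Z = -8 + 25302 = 25294)
(z + Z) + 31831 = (23008 + 25294) + 31831 = 48302 + 31831 = 80133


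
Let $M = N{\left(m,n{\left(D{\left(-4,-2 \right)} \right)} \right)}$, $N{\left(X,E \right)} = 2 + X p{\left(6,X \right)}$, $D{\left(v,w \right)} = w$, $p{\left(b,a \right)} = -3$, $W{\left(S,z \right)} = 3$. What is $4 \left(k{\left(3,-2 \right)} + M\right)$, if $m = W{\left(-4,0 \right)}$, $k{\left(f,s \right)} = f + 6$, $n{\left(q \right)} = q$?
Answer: $8$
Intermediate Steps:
$k{\left(f,s \right)} = 6 + f$
$m = 3$
$N{\left(X,E \right)} = 2 - 3 X$ ($N{\left(X,E \right)} = 2 + X \left(-3\right) = 2 - 3 X$)
$M = -7$ ($M = 2 - 9 = -7$)
$4 \left(k{\left(3,-2 \right)} + M\right) = 4 \left(\left(6 + 3\right) - 7\right) = 4 \left(9 - 7\right) = 4 \cdot 2 = 8$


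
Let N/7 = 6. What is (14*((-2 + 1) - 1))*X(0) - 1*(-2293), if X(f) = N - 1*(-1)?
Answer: 1089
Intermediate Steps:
N = 42 (N = 7*6 = 42)
X(f) = 43 (X(f) = 42 - 1*(-1) = 42 + 1 = 43)
(14*((-2 + 1) - 1))*X(0) - 1*(-2293) = (14*((-2 + 1) - 1))*43 - 1*(-2293) = (14*(-1 - 1))*43 + 2293 = (14*(-2))*43 + 2293 = -28*43 + 2293 = -1204 + 2293 = 1089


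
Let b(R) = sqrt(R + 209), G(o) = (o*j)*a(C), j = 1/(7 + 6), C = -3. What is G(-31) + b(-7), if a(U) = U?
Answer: 93/13 + sqrt(202) ≈ 21.367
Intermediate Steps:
j = 1/13 ≈ 0.076923
G(o) = -3*o/13 (G(o) = (o*(1/13))*(-3) = (o/13)*(-3) = -3*o/13)
b(R) = sqrt(209 + R)
G(-31) + b(-7) = -3/13*(-31) + sqrt(209 - 7) = 93/13 + sqrt(202)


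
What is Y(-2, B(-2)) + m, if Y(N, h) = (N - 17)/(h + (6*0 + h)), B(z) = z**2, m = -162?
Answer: -1315/8 ≈ -164.38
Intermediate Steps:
Y(N, h) = (-17 + N)/(2*h) (Y(N, h) = (-17 + N)/(h + (0 + h)) = (-17 + N)/(h + h) = (-17 + N)/((2*h)) = (-17 + N)*(1/(2*h)) = (-17 + N)/(2*h))
Y(-2, B(-2)) + m = (-17 - 2)/(2*((-2)**2)) - 162 = (1/2)*(-19)/4 - 162 = (1/2)*(1/4)*(-19) - 162 = -19/8 - 162 = -1315/8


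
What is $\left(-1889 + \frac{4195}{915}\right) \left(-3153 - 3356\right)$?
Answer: $\frac{2244615632}{183} \approx 1.2266 \cdot 10^{7}$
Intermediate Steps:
$\left(-1889 + \frac{4195}{915}\right) \left(-3153 - 3356\right) = \left(-1889 + 4195 \cdot \frac{1}{915}\right) \left(-6509\right) = \left(-1889 + \frac{839}{183}\right) \left(-6509\right) = \left(- \frac{344848}{183}\right) \left(-6509\right) = \frac{2244615632}{183}$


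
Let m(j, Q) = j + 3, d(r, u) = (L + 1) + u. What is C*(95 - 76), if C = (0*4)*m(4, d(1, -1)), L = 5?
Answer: 0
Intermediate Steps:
d(r, u) = 6 + u (d(r, u) = (5 + 1) + u = 6 + u)
m(j, Q) = 3 + j
C = 0 (C = (0*4)*(3 + 4) = 0*7 = 0)
C*(95 - 76) = 0*(95 - 76) = 0*19 = 0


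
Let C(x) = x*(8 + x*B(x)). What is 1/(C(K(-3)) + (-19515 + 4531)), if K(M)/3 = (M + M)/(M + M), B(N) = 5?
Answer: -1/14915 ≈ -6.7047e-5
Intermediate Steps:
K(M) = 3 (K(M) = 3*((M + M)/(M + M)) = 3*((2*M)/((2*M))) = 3*((2*M)*(1/(2*M))) = 3*1 = 3)
C(x) = x*(8 + 5*x) (C(x) = x*(8 + x*5) = x*(8 + 5*x))
1/(C(K(-3)) + (-19515 + 4531)) = 1/(3*(8 + 5*3) + (-19515 + 4531)) = 1/(3*(8 + 15) - 14984) = 1/(3*23 - 14984) = 1/(69 - 14984) = 1/(-14915) = -1/14915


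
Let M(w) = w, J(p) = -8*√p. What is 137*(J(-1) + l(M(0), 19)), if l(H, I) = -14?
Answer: -1918 - 1096*I ≈ -1918.0 - 1096.0*I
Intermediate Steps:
137*(J(-1) + l(M(0), 19)) = 137*(-8*I - 14) = 137*(-14 - 8*I) = -1918 - 1096*I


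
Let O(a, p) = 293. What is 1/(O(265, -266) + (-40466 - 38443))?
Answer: -1/78616 ≈ -1.2720e-5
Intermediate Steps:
1/(O(265, -266) + (-40466 - 38443)) = 1/(293 + (-40466 - 38443)) = 1/(293 - 78909) = 1/(-78616) = -1/78616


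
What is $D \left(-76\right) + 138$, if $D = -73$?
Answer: $5686$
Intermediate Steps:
$D \left(-76\right) + 138 = \left(-73\right) \left(-76\right) + 138 = 5548 + 138 = 5686$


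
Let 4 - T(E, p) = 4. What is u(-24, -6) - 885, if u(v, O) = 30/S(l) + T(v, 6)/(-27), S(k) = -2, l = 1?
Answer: -900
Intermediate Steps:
T(E, p) = 0 (T(E, p) = 4 - 1*4 = 4 - 4 = 0)
u(v, O) = -15 (u(v, O) = 30/(-2) + 0/(-27) = 30*(-½) + 0*(-1/27) = -15 + 0 = -15)
u(-24, -6) - 885 = -15 - 885 = -900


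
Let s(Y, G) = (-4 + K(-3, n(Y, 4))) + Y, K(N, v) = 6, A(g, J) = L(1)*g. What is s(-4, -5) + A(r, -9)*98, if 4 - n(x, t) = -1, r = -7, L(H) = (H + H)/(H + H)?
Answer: -688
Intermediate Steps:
L(H) = 1 (L(H) = (2*H)/((2*H)) = (2*H)*(1/(2*H)) = 1)
n(x, t) = 5 (n(x, t) = 4 - 1*(-1) = 4 + 1 = 5)
A(g, J) = g (A(g, J) = 1*g = g)
s(Y, G) = 2 + Y (s(Y, G) = (-4 + 6) + Y = 2 + Y)
s(-4, -5) + A(r, -9)*98 = (2 - 4) - 7*98 = -2 - 686 = -688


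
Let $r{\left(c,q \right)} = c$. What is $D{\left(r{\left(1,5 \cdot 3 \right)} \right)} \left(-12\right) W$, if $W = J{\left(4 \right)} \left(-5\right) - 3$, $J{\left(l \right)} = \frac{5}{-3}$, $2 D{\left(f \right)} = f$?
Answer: $-32$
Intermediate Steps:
$D{\left(f \right)} = \frac{f}{2}$
$J{\left(l \right)} = - \frac{5}{3}$ ($J{\left(l \right)} = 5 \left(- \frac{1}{3}\right) = - \frac{5}{3}$)
$W = \frac{16}{3}$ ($W = \left(- \frac{5}{3}\right) \left(-5\right) - 3 = \frac{25}{3} - 3 = \frac{16}{3} \approx 5.3333$)
$D{\left(r{\left(1,5 \cdot 3 \right)} \right)} \left(-12\right) W = \frac{1}{2} \cdot 1 \left(-12\right) \frac{16}{3} = \frac{1}{2} \left(-12\right) \frac{16}{3} = \left(-6\right) \frac{16}{3} = -32$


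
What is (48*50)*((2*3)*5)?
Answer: 72000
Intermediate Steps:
(48*50)*((2*3)*5) = 2400*(6*5) = 2400*30 = 72000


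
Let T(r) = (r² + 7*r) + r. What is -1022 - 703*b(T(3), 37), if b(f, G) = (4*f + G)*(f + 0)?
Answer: -3921653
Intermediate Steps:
T(r) = r² + 8*r
b(f, G) = f*(G + 4*f) (b(f, G) = (G + 4*f)*f = f*(G + 4*f))
-1022 - 703*b(T(3), 37) = -1022 - 703*3*(8 + 3)*(37 + 4*(3*(8 + 3))) = -1022 - 703*3*11*(37 + 4*(3*11)) = -1022 - 23199*(37 + 4*33) = -1022 - 23199*(37 + 132) = -1022 - 23199*169 = -1022 - 703*5577 = -1022 - 3920631 = -3921653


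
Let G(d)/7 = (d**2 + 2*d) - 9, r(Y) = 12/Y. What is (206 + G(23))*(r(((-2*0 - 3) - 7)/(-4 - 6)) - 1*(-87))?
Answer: 412632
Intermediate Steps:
G(d) = -63 + 7*d**2 + 14*d (G(d) = 7*((d**2 + 2*d) - 9) = 7*(-9 + d**2 + 2*d) = -63 + 7*d**2 + 14*d)
(206 + G(23))*(r(((-2*0 - 3) - 7)/(-4 - 6)) - 1*(-87)) = (206 + (-63 + 7*23**2 + 14*23))*(12/((((-2*0 - 3) - 7)/(-4 - 6))) - 1*(-87)) = (206 + (-63 + 7*529 + 322))*(12/((((0 - 3) - 7)/(-10))) + 87) = (206 + (-63 + 3703 + 322))*(12/(((-3 - 7)*(-1/10))) + 87) = (206 + 3962)*(12/((-10*(-1/10))) + 87) = 4168*(12/1 + 87) = 4168*(12*1 + 87) = 4168*(12 + 87) = 4168*99 = 412632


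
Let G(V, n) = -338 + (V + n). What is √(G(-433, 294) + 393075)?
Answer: 3*√43622 ≈ 626.58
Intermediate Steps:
G(V, n) = -338 + V + n
√(G(-433, 294) + 393075) = √((-338 - 433 + 294) + 393075) = √(-477 + 393075) = √392598 = 3*√43622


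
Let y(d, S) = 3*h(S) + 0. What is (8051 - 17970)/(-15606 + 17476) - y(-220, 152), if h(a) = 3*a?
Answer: -2568079/1870 ≈ -1373.3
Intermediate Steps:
y(d, S) = 9*S (y(d, S) = 3*(3*S) + 0 = 9*S + 0 = 9*S)
(8051 - 17970)/(-15606 + 17476) - y(-220, 152) = (8051 - 17970)/(-15606 + 17476) - 9*152 = -9919/1870 - 1*1368 = -9919*1/1870 - 1368 = -9919/1870 - 1368 = -2568079/1870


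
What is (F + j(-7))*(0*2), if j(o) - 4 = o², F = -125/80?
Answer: 0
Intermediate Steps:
F = -25/16 (F = -125*1/80 = -25/16 ≈ -1.5625)
j(o) = 4 + o²
(F + j(-7))*(0*2) = (-25/16 + (4 + (-7)²))*(0*2) = (-25/16 + (4 + 49))*0 = (-25/16 + 53)*0 = (823/16)*0 = 0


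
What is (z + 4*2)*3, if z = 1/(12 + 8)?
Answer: 483/20 ≈ 24.150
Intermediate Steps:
z = 1/20 ≈ 0.050000
(z + 4*2)*3 = (1/20 + 4*2)*3 = (1/20 + 8)*3 = (161/20)*3 = 483/20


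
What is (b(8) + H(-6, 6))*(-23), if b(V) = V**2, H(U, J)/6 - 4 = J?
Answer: -2852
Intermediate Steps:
H(U, J) = 24 + 6*J
(b(8) + H(-6, 6))*(-23) = (8**2 + (24 + 6*6))*(-23) = (64 + (24 + 36))*(-23) = (64 + 60)*(-23) = 124*(-23) = -2852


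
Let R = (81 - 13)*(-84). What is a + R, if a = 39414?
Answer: 33702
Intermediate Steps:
R = -5712 (R = 68*(-84) = -5712)
a + R = 39414 - 5712 = 33702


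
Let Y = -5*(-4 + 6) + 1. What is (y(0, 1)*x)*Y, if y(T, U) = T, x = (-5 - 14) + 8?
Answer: 0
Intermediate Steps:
x = -11 (x = -19 + 8 = -11)
Y = -9 (Y = -5*2 + 1 = -10 + 1 = -9)
(y(0, 1)*x)*Y = (0*(-11))*(-9) = 0*(-9) = 0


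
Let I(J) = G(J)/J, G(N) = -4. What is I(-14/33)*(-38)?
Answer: -2508/7 ≈ -358.29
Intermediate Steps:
I(J) = -4/J
I(-14/33)*(-38) = -4/((-14/33))*(-38) = -4/((-14*1/33))*(-38) = -4/(-14/33)*(-38) = -4*(-33/14)*(-38) = (66/7)*(-38) = -2508/7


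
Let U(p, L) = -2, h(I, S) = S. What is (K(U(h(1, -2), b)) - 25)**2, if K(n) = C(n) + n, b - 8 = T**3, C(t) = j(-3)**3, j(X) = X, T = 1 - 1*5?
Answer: 2916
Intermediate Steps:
T = -4 (T = 1 - 5 = -4)
C(t) = -27 (C(t) = (-3)**3 = -27)
b = -56 (b = 8 + (-4)**3 = 8 - 64 = -56)
K(n) = -27 + n
(K(U(h(1, -2), b)) - 25)**2 = ((-27 - 2) - 25)**2 = (-29 - 25)**2 = (-54)**2 = 2916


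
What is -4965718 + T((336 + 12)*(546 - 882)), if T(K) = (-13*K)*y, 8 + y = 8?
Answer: -4965718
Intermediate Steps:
y = 0 (y = -8 + 8 = 0)
T(K) = 0 (T(K) = -13*K*0 = 0)
-4965718 + T((336 + 12)*(546 - 882)) = -4965718 + 0 = -4965718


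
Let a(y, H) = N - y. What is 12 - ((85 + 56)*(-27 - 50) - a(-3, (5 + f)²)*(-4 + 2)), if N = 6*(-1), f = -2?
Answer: 10875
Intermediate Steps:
N = -6
a(y, H) = -6 - y
12 - ((85 + 56)*(-27 - 50) - a(-3, (5 + f)²)*(-4 + 2)) = 12 - ((85 + 56)*(-27 - 50) - (-6 - 1*(-3))*(-4 + 2)) = 12 - (141*(-77) - (-6 + 3)*(-2)) = 12 - (-10857 - (-3)*(-2)) = 12 - (-10857 - 1*6) = 12 - (-10857 - 6) = 12 - 1*(-10863) = 12 + 10863 = 10875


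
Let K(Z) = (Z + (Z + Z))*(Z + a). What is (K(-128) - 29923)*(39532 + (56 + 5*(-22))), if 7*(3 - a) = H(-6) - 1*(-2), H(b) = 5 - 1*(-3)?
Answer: 5147102162/7 ≈ 7.3530e+8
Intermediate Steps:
H(b) = 8 (H(b) = 5 + 3 = 8)
a = 11/7 (a = 3 - (8 - 1*(-2))/7 = 3 - (8 + 2)/7 = 3 - ⅐*10 = 3 - 10/7 = 11/7 ≈ 1.5714)
K(Z) = 3*Z*(11/7 + Z) (K(Z) = (Z + (Z + Z))*(Z + 11/7) = (Z + 2*Z)*(11/7 + Z) = (3*Z)*(11/7 + Z) = 3*Z*(11/7 + Z))
(K(-128) - 29923)*(39532 + (56 + 5*(-22))) = ((3/7)*(-128)*(11 + 7*(-128)) - 29923)*(39532 + (56 + 5*(-22))) = ((3/7)*(-128)*(11 - 896) - 29923)*(39532 + (56 - 110)) = ((3/7)*(-128)*(-885) - 29923)*(39532 - 54) = (339840/7 - 29923)*39478 = (130379/7)*39478 = 5147102162/7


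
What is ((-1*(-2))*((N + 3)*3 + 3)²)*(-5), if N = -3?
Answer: -90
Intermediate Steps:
((-1*(-2))*((N + 3)*3 + 3)²)*(-5) = ((-1*(-2))*((-3 + 3)*3 + 3)²)*(-5) = (2*(0*3 + 3)²)*(-5) = (2*(0 + 3)²)*(-5) = (2*3²)*(-5) = (2*9)*(-5) = 18*(-5) = -90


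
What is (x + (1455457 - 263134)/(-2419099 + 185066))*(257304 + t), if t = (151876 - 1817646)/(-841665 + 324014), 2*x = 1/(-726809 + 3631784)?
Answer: -461344351052952267371329/3359456643647702925 ≈ -1.3733e+5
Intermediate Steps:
x = 1/5809950 (x = 1/(2*(-726809 + 3631784)) = (1/2)/2904975 = (1/2)*(1/2904975) = 1/5809950 ≈ 1.7212e-7)
t = 1665770/517651 (t = -1665770/(-517651) = -1665770*(-1/517651) = 1665770/517651 ≈ 3.2179)
(x + (1455457 - 263134)/(-2419099 + 185066))*(257304 + t) = (1/5809950 + (1455457 - 263134)/(-2419099 + 185066))*(257304 + 1665770/517651) = (1/5809950 + 1192323/(-2234033))*(133195338674/517651) = (1/5809950 + 1192323*(-1/2234033))*(133195338674/517651) = (1/5809950 - 1192323/2234033)*(133195338674/517651) = -6927334779817/12979620028350*133195338674/517651 = -461344351052952267371329/3359456643647702925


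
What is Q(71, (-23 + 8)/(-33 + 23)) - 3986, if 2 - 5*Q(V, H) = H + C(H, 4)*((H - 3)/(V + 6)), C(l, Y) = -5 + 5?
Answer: -39859/10 ≈ -3985.9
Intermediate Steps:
C(l, Y) = 0
Q(V, H) = ⅖ - H/5 (Q(V, H) = ⅖ - (H + 0*((H - 3)/(V + 6)))/5 = ⅖ - (H + 0*((-3 + H)/(6 + V)))/5 = ⅖ - (H + 0)/5 = ⅖ - H/5)
Q(71, (-23 + 8)/(-33 + 23)) - 3986 = (⅖ - (-23 + 8)/(5*(-33 + 23))) - 3986 = (⅖ - (-3)/(-10)) - 3986 = (⅖ - (-3)*(-1)/10) - 3986 = (⅖ - ⅕*3/2) - 3986 = (⅖ - 3/10) - 3986 = ⅒ - 3986 = -39859/10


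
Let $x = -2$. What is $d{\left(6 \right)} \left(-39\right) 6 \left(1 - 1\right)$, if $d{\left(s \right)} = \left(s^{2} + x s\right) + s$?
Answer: $0$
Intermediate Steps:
$d{\left(s \right)} = s^{2} - s$ ($d{\left(s \right)} = \left(s^{2} - 2 s\right) + s = s^{2} - s$)
$d{\left(6 \right)} \left(-39\right) 6 \left(1 - 1\right) = 6 \left(-1 + 6\right) \left(-39\right) 6 \left(1 - 1\right) = 6 \cdot 5 \left(-39\right) 6 \cdot 0 = 30 \left(-39\right) 0 = \left(-1170\right) 0 = 0$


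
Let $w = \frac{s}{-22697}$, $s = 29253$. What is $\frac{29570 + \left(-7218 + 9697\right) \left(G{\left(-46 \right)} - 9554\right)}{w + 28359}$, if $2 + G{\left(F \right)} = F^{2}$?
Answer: $- \frac{41794687043}{64363497} \approx -649.35$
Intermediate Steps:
$G{\left(F \right)} = -2 + F^{2}$
$w = - \frac{29253}{22697}$ ($w = \frac{29253}{-22697} = 29253 \left(- \frac{1}{22697}\right) = - \frac{29253}{22697} \approx -1.2888$)
$\frac{29570 + \left(-7218 + 9697\right) \left(G{\left(-46 \right)} - 9554\right)}{w + 28359} = \frac{29570 + \left(-7218 + 9697\right) \left(\left(-2 + \left(-46\right)^{2}\right) - 9554\right)}{- \frac{29253}{22697} + 28359} = \frac{29570 + 2479 \left(\left(-2 + 2116\right) - 9554\right)}{\frac{643634970}{22697}} = \left(29570 + 2479 \left(2114 - 9554\right)\right) \frac{22697}{643634970} = \left(29570 + 2479 \left(-7440\right)\right) \frac{22697}{643634970} = \left(29570 - 18443760\right) \frac{22697}{643634970} = \left(-18414190\right) \frac{22697}{643634970} = - \frac{41794687043}{64363497}$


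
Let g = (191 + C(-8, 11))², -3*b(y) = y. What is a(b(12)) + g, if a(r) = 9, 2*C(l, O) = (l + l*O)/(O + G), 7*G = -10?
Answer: 155316922/4489 ≈ 34599.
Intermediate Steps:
G = -10/7 (G = (⅐)*(-10) = -10/7 ≈ -1.4286)
b(y) = -y/3
C(l, O) = (l + O*l)/(2*(-10/7 + O)) (C(l, O) = ((l + l*O)/(O - 10/7))/2 = ((l + O*l)/(-10/7 + O))/2 = (l + O*l)/(2*(-10/7 + O)))
g = 155276521/4489 (g = (191 + (7/2)*(-8)*(1 + 11)/(-10 + 7*11))² = (191 + (7/2)*(-8)*12/(-10 + 77))² = (191 + (7/2)*(-8)*12/67)² = (191 + (7/2)*(-8)*(1/67)*12)² = (191 - 336/67)² = (12461/67)² = 155276521/4489 ≈ 34590.)
a(b(12)) + g = 9 + 155276521/4489 = 155316922/4489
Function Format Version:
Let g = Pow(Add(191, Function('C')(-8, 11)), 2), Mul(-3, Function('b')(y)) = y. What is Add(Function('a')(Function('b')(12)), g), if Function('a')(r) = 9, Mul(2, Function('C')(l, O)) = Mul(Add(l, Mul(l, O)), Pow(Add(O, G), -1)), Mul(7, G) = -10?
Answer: Rational(155316922, 4489) ≈ 34599.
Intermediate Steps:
G = Rational(-10, 7) (G = Mul(Rational(1, 7), -10) = Rational(-10, 7) ≈ -1.4286)
Function('b')(y) = Mul(Rational(-1, 3), y)
Function('C')(l, O) = Mul(Rational(1, 2), Pow(Add(Rational(-10, 7), O), -1), Add(l, Mul(O, l))) (Function('C')(l, O) = Mul(Rational(1, 2), Mul(Add(l, Mul(l, O)), Pow(Add(O, Rational(-10, 7)), -1))) = Mul(Rational(1, 2), Mul(Add(l, Mul(O, l)), Pow(Add(Rational(-10, 7), O), -1))) = Mul(Rational(1, 2), Mul(Pow(Add(Rational(-10, 7), O), -1), Add(l, Mul(O, l)))) = Mul(Rational(1, 2), Pow(Add(Rational(-10, 7), O), -1), Add(l, Mul(O, l))))
g = Rational(155276521, 4489) (g = Pow(Add(191, Mul(Rational(7, 2), -8, Pow(Add(-10, Mul(7, 11)), -1), Add(1, 11))), 2) = Pow(Add(191, Mul(Rational(7, 2), -8, Pow(Add(-10, 77), -1), 12)), 2) = Pow(Add(191, Mul(Rational(7, 2), -8, Pow(67, -1), 12)), 2) = Pow(Add(191, Mul(Rational(7, 2), -8, Rational(1, 67), 12)), 2) = Pow(Add(191, Rational(-336, 67)), 2) = Pow(Rational(12461, 67), 2) = Rational(155276521, 4489) ≈ 34590.)
Add(Function('a')(Function('b')(12)), g) = Add(9, Rational(155276521, 4489)) = Rational(155316922, 4489)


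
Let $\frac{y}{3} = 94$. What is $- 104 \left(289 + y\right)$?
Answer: $-59384$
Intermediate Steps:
$y = 282$ ($y = 3 \cdot 94 = 282$)
$- 104 \left(289 + y\right) = - 104 \left(289 + 282\right) = \left(-104\right) 571 = -59384$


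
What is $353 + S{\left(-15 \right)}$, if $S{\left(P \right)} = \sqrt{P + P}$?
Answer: $353 + i \sqrt{30} \approx 353.0 + 5.4772 i$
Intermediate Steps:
$S{\left(P \right)} = \sqrt{2} \sqrt{P}$ ($S{\left(P \right)} = \sqrt{2 P} = \sqrt{2} \sqrt{P}$)
$353 + S{\left(-15 \right)} = 353 + \sqrt{2} \sqrt{-15} = 353 + \sqrt{2} i \sqrt{15} = 353 + i \sqrt{30}$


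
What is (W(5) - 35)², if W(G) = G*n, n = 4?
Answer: 225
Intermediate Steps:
W(G) = 4*G (W(G) = G*4 = 4*G)
(W(5) - 35)² = (4*5 - 35)² = (20 - 35)² = (-15)² = 225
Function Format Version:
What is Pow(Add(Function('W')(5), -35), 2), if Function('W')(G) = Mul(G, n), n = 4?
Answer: 225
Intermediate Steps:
Function('W')(G) = Mul(4, G) (Function('W')(G) = Mul(G, 4) = Mul(4, G))
Pow(Add(Function('W')(5), -35), 2) = Pow(Add(Mul(4, 5), -35), 2) = Pow(Add(20, -35), 2) = Pow(-15, 2) = 225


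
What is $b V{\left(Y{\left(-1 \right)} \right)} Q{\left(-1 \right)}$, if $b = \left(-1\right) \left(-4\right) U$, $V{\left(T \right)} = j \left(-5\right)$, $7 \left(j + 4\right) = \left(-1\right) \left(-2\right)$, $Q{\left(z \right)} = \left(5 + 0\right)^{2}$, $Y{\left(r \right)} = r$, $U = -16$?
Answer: $- \frac{208000}{7} \approx -29714.0$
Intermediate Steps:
$Q{\left(z \right)} = 25$ ($Q{\left(z \right)} = 5^{2} = 25$)
$j = - \frac{26}{7}$ ($j = -4 + \frac{\left(-1\right) \left(-2\right)}{7} = -4 + \frac{1}{7} \cdot 2 = -4 + \frac{2}{7} = - \frac{26}{7} \approx -3.7143$)
$V{\left(T \right)} = \frac{130}{7}$ ($V{\left(T \right)} = \left(- \frac{26}{7}\right) \left(-5\right) = \frac{130}{7}$)
$b = -64$ ($b = \left(-1\right) \left(-4\right) \left(-16\right) = 4 \left(-16\right) = -64$)
$b V{\left(Y{\left(-1 \right)} \right)} Q{\left(-1 \right)} = \left(-64\right) \frac{130}{7} \cdot 25 = \left(- \frac{8320}{7}\right) 25 = - \frac{208000}{7}$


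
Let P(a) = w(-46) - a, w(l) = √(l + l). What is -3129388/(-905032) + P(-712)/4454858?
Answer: 1742702943711/503973630682 + I*√23/2227429 ≈ 3.4579 + 2.1531e-6*I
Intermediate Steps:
w(l) = √2*√l (w(l) = √(2*l) = √2*√l)
P(a) = -a + 2*I*√23 (P(a) = √2*√(-46) - a = √2*(I*√46) - a = 2*I*√23 - a = -a + 2*I*√23)
-3129388/(-905032) + P(-712)/4454858 = -3129388/(-905032) + (-1*(-712) + 2*I*√23)/4454858 = -3129388*(-1/905032) + (712 + 2*I*√23)*(1/4454858) = 782347/226258 + (356/2227429 + I*√23/2227429) = 1742702943711/503973630682 + I*√23/2227429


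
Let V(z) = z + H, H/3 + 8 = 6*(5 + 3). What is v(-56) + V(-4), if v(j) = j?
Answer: 60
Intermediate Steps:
H = 120 (H = -24 + 3*(6*(5 + 3)) = -24 + 3*(6*8) = -24 + 3*48 = -24 + 144 = 120)
V(z) = 120 + z (V(z) = z + 120 = 120 + z)
v(-56) + V(-4) = -56 + (120 - 4) = -56 + 116 = 60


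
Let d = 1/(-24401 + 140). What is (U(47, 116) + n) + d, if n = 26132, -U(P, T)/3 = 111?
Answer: 625909538/24261 ≈ 25799.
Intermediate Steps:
U(P, T) = -333 (U(P, T) = -3*111 = -333)
d = -1/24261 (d = 1/(-24261) = -1/24261 ≈ -4.1218e-5)
(U(47, 116) + n) + d = (-333 + 26132) - 1/24261 = 25799 - 1/24261 = 625909538/24261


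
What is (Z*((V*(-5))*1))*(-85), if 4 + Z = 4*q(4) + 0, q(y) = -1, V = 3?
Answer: -10200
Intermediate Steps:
Z = -8 (Z = -4 + (4*(-1) + 0) = -4 + (-4 + 0) = -4 - 4 = -8)
(Z*((V*(-5))*1))*(-85) = -8*3*(-5)*(-85) = -(-120)*(-85) = -8*(-15)*(-85) = 120*(-85) = -10200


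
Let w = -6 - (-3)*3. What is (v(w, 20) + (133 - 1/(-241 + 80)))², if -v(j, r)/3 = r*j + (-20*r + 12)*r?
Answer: 13991444984196/25921 ≈ 5.3977e+8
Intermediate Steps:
w = 3 (w = -6 - 1*(-9) = -6 + 9 = 3)
v(j, r) = -3*j*r - 3*r*(12 - 20*r) (v(j, r) = -3*(r*j + (-20*r + 12)*r) = -3*(j*r + (12 - 20*r)*r) = -3*(j*r + r*(12 - 20*r)) = -3*j*r - 3*r*(12 - 20*r))
(v(w, 20) + (133 - 1/(-241 + 80)))² = (3*20*(-12 - 1*3 + 20*20) + (133 - 1/(-241 + 80)))² = (3*20*(-12 - 3 + 400) + (133 - 1/(-161)))² = (3*20*385 + (133 - 1*(-1/161)))² = (23100 + (133 + 1/161))² = (23100 + 21414/161)² = (3740514/161)² = 13991444984196/25921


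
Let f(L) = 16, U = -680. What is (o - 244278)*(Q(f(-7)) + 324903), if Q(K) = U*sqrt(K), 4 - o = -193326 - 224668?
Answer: 55969630760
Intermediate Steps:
o = 417998 (o = 4 - (-193326 - 224668) = 4 - 1*(-417994) = 4 + 417994 = 417998)
Q(K) = -680*sqrt(K)
(o - 244278)*(Q(f(-7)) + 324903) = (417998 - 244278)*(-680*sqrt(16) + 324903) = 173720*(-680*4 + 324903) = 173720*(-2720 + 324903) = 173720*322183 = 55969630760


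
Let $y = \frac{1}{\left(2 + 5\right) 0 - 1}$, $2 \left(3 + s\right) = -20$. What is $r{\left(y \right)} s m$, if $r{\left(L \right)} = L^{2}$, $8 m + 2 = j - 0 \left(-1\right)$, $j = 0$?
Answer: $\frac{13}{4} \approx 3.25$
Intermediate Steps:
$s = -13$ ($s = -3 + \frac{1}{2} \left(-20\right) = -3 - 10 = -13$)
$m = - \frac{1}{4}$ ($m = - \frac{1}{4} + \frac{0 - 0 \left(-1\right)}{8} = - \frac{1}{4} + \frac{0 - 0}{8} = - \frac{1}{4} + \frac{0 + 0}{8} = - \frac{1}{4} + \frac{1}{8} \cdot 0 = - \frac{1}{4} + 0 = - \frac{1}{4} \approx -0.25$)
$y = -1$ ($y = \frac{1}{7 \cdot 0 - 1} = \frac{1}{0 - 1} = \frac{1}{-1} = -1$)
$r{\left(y \right)} s m = \left(-1\right)^{2} \left(-13\right) \left(- \frac{1}{4}\right) = 1 \left(-13\right) \left(- \frac{1}{4}\right) = \left(-13\right) \left(- \frac{1}{4}\right) = \frac{13}{4}$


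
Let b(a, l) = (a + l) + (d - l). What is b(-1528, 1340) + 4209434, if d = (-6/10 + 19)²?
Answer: 105206114/25 ≈ 4.2082e+6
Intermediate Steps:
d = 8464/25 (d = (-6*⅒ + 19)² = (-⅗ + 19)² = (92/5)² = 8464/25 ≈ 338.56)
b(a, l) = 8464/25 + a (b(a, l) = (a + l) + (8464/25 - l) = 8464/25 + a)
b(-1528, 1340) + 4209434 = (8464/25 - 1528) + 4209434 = -29736/25 + 4209434 = 105206114/25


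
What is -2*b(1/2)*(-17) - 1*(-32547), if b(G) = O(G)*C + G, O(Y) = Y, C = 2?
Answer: 32598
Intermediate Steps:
b(G) = 3*G (b(G) = G*2 + G = 2*G + G = 3*G)
-2*b(1/2)*(-17) - 1*(-32547) = -6*1/2*(-17) - 1*(-32547) = -6*1*(½)*(-17) + 32547 = -6/2*(-17) + 32547 = -2*3/2*(-17) + 32547 = -3*(-17) + 32547 = 51 + 32547 = 32598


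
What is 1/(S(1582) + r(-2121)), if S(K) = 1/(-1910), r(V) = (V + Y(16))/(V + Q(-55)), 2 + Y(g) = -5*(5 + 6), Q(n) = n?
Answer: 1039040/1039451 ≈ 0.99960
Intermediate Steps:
Y(g) = -57 (Y(g) = -2 - 5*(5 + 6) = -2 - 5*11 = -2 - 55 = -57)
r(V) = (-57 + V)/(-55 + V) (r(V) = (V - 57)/(V - 55) = (-57 + V)/(-55 + V))
S(K) = -1/1910
1/(S(1582) + r(-2121)) = 1/(-1/1910 + (-57 - 2121)/(-55 - 2121)) = 1/(-1/1910 - 2178/(-2176)) = 1/(-1/1910 - 1/2176*(-2178)) = 1/(-1/1910 + 1089/1088) = 1/(1039451/1039040) = 1039040/1039451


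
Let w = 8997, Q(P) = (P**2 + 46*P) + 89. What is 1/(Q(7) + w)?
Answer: 1/9457 ≈ 0.00010574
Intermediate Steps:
Q(P) = 89 + P**2 + 46*P
1/(Q(7) + w) = 1/((89 + 7**2 + 46*7) + 8997) = 1/((89 + 49 + 322) + 8997) = 1/(460 + 8997) = 1/9457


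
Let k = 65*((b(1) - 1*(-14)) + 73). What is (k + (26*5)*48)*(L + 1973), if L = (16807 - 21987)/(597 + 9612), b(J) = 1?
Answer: 240840636920/10209 ≈ 2.3591e+7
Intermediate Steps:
k = 5720 (k = 65*((1 - 1*(-14)) + 73) = 65*((1 + 14) + 73) = 65*(15 + 73) = 65*88 = 5720)
L = -5180/10209 ≈ -0.50740
(k + (26*5)*48)*(L + 1973) = (5720 + (26*5)*48)*(-5180/10209 + 1973) = (5720 + 130*48)*(20137177/10209) = (5720 + 6240)*(20137177/10209) = 11960*(20137177/10209) = 240840636920/10209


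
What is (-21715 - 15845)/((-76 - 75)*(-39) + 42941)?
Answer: -3756/4883 ≈ -0.76920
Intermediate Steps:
(-21715 - 15845)/((-76 - 75)*(-39) + 42941) = -37560/(-151*(-39) + 42941) = -37560/(5889 + 42941) = -37560/48830 = -37560*1/48830 = -3756/4883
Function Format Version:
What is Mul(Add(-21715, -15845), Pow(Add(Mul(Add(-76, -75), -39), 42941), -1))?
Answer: Rational(-3756, 4883) ≈ -0.76920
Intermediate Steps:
Mul(Add(-21715, -15845), Pow(Add(Mul(Add(-76, -75), -39), 42941), -1)) = Mul(-37560, Pow(Add(Mul(-151, -39), 42941), -1)) = Mul(-37560, Pow(Add(5889, 42941), -1)) = Mul(-37560, Pow(48830, -1)) = Mul(-37560, Rational(1, 48830)) = Rational(-3756, 4883)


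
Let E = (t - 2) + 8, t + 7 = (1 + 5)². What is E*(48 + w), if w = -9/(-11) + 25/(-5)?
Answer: 16870/11 ≈ 1533.6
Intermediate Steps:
t = 29 (t = -7 + (1 + 5)² = -7 + 6² = -7 + 36 = 29)
E = 35 (E = (29 - 2) + 8 = 27 + 8 = 35)
w = -46/11 (w = -9*(-1/11) + 25*(-⅕) = 9/11 - 5 = -46/11 ≈ -4.1818)
E*(48 + w) = 35*(48 - 46/11) = 35*(482/11) = 16870/11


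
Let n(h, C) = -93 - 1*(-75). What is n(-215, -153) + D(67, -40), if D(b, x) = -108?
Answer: -126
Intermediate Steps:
n(h, C) = -18 (n(h, C) = -93 + 75 = -18)
n(-215, -153) + D(67, -40) = -18 - 108 = -126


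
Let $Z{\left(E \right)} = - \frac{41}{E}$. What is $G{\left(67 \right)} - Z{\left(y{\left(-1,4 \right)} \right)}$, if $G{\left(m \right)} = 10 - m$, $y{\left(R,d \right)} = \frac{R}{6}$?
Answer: $-303$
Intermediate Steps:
$y{\left(R,d \right)} = \frac{R}{6}$ ($y{\left(R,d \right)} = R \frac{1}{6} = \frac{R}{6}$)
$G{\left(67 \right)} - Z{\left(y{\left(-1,4 \right)} \right)} = \left(10 - 67\right) - - \frac{41}{\frac{1}{6} \left(-1\right)} = \left(10 - 67\right) - - \frac{41}{- \frac{1}{6}} = -57 - \left(-41\right) \left(-6\right) = -57 - 246 = -303$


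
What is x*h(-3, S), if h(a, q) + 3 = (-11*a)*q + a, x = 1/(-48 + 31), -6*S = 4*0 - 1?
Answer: 1/34 ≈ 0.029412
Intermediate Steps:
S = 1/6 (S = -(4*0 - 1)/6 = -(0 - 1)/6 = -1/6*(-1) = 1/6 ≈ 0.16667)
x = -1/17 (x = 1/(-17) = -1/17 ≈ -0.058824)
h(a, q) = -3 + a - 11*a*q (h(a, q) = -3 + ((-11*a)*q + a) = -3 + (-11*a*q + a) = -3 + (a - 11*a*q) = -3 + a - 11*a*q)
x*h(-3, S) = -(-3 - 3 - 11*(-3)*1/6)/17 = -(-3 - 3 + 11/2)/17 = -1/17*(-1/2) = 1/34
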